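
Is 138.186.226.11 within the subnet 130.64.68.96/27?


Subnet network: 130.64.68.96
Test IP AND mask: 138.186.226.0
No, 138.186.226.11 is not in 130.64.68.96/27


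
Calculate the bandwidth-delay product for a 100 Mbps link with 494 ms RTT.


BDP = bandwidth * RTT
= 100 Mbps * 494 ms
= 100 * 1e6 * 494 / 1000 bits
= 49400000 bits
= 6175000 bytes
= 6030.2734 KB
BDP = 49400000 bits (6175000 bytes)


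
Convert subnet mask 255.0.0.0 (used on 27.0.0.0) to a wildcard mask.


Subnet mask: 255.0.0.0
Wildcard = 255.255.255.255 - subnet mask
255 - 255 = 0
255 - 0 = 255
255 - 0 = 255
255 - 0 = 255
Wildcard: 0.255.255.255


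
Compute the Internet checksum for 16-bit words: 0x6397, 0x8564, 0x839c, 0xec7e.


Sum all words (with carry folding):
+ 0x6397 = 0x6397
+ 0x8564 = 0xe8fb
+ 0x839c = 0x6c98
+ 0xec7e = 0x5917
One's complement: ~0x5917
Checksum = 0xa6e8


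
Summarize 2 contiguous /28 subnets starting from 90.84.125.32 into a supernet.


Original prefix: /28
Number of subnets: 2 = 2^1
New prefix = 28 - 1 = 27
Supernet: 90.84.125.32/27


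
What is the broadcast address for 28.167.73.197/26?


Network: 28.167.73.192/26
Host bits = 6
Set all host bits to 1:
Broadcast: 28.167.73.255


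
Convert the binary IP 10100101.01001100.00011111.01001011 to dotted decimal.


10100101 = 165
01001100 = 76
00011111 = 31
01001011 = 75
IP: 165.76.31.75


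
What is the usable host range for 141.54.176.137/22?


Network: 141.54.176.0
Broadcast: 141.54.179.255
First usable = network + 1
Last usable = broadcast - 1
Range: 141.54.176.1 to 141.54.179.254


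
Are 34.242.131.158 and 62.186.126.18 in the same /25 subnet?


Mask: 255.255.255.128
34.242.131.158 AND mask = 34.242.131.128
62.186.126.18 AND mask = 62.186.126.0
No, different subnets (34.242.131.128 vs 62.186.126.0)


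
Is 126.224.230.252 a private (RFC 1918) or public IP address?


RFC 1918 private ranges:
  10.0.0.0/8 (10.0.0.0 - 10.255.255.255)
  172.16.0.0/12 (172.16.0.0 - 172.31.255.255)
  192.168.0.0/16 (192.168.0.0 - 192.168.255.255)
Public (not in any RFC 1918 range)


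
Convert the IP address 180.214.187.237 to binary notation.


180 = 10110100
214 = 11010110
187 = 10111011
237 = 11101101
Binary: 10110100.11010110.10111011.11101101


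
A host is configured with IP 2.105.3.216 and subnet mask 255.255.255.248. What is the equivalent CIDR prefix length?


Binary: 11111111.11111111.11111111.11111000
Count leading 1s
Prefix: /29


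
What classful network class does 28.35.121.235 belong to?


First octet: 28
Binary: 00011100
0xxxxxxx -> Class A (1-126)
Class A, default mask 255.0.0.0 (/8)


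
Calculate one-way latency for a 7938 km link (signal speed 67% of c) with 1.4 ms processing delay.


Speed = 0.67 * 3e5 km/s = 201000 km/s
Propagation delay = 7938 / 201000 = 0.0395 s = 39.4925 ms
Processing delay = 1.4 ms
Total one-way latency = 40.8925 ms


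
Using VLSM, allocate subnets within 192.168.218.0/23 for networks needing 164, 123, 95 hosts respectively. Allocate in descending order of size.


164 hosts -> /24 (254 usable): 192.168.218.0/24
123 hosts -> /25 (126 usable): 192.168.219.0/25
95 hosts -> /25 (126 usable): 192.168.219.128/25
Allocation: 192.168.218.0/24 (164 hosts, 254 usable); 192.168.219.0/25 (123 hosts, 126 usable); 192.168.219.128/25 (95 hosts, 126 usable)


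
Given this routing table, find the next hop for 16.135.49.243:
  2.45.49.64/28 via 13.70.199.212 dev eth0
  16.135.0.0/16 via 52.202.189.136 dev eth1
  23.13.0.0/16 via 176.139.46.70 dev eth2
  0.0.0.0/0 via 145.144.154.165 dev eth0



Longest prefix match for 16.135.49.243:
  /28 2.45.49.64: no
  /16 16.135.0.0: MATCH
  /16 23.13.0.0: no
  /0 0.0.0.0: MATCH
Selected: next-hop 52.202.189.136 via eth1 (matched /16)


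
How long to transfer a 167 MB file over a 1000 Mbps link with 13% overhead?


Effective throughput = 1000 * (1 - 13/100) = 870 Mbps
File size in Mb = 167 * 8 = 1336 Mb
Time = 1336 / 870
Time = 1.5356 seconds


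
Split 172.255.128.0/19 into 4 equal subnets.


New prefix = 19 + 2 = 21
Each subnet has 2048 addresses
  172.255.128.0/21
  172.255.136.0/21
  172.255.144.0/21
  172.255.152.0/21
Subnets: 172.255.128.0/21, 172.255.136.0/21, 172.255.144.0/21, 172.255.152.0/21


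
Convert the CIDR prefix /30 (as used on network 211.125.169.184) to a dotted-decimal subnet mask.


/30 means 30 network bits, 2 host bits
Binary: 11111111111111111111111111111100
Mask: 255.255.255.252


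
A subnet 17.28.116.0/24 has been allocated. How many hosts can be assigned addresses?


Host bits = 32 - 24 = 8
Total addresses = 2^8 = 256
Usable = total - 2 (network and broadcast)
Usable hosts: 254


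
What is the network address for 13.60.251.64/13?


IP:   00001101.00111100.11111011.01000000
Mask: 11111111.11111000.00000000.00000000
AND operation:
Net:  00001101.00111000.00000000.00000000
Network: 13.56.0.0/13


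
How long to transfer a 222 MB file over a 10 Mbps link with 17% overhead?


Effective throughput = 10 * (1 - 17/100) = 8.3 Mbps
File size in Mb = 222 * 8 = 1776 Mb
Time = 1776 / 8.3
Time = 213.9759 seconds


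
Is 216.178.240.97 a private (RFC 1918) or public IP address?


RFC 1918 private ranges:
  10.0.0.0/8 (10.0.0.0 - 10.255.255.255)
  172.16.0.0/12 (172.16.0.0 - 172.31.255.255)
  192.168.0.0/16 (192.168.0.0 - 192.168.255.255)
Public (not in any RFC 1918 range)


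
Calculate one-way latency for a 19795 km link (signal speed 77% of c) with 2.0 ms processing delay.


Speed = 0.77 * 3e5 km/s = 231000 km/s
Propagation delay = 19795 / 231000 = 0.0857 s = 85.6926 ms
Processing delay = 2.0 ms
Total one-way latency = 87.6926 ms


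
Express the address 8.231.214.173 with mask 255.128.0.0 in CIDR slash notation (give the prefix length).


Binary: 11111111.10000000.00000000.00000000
Count leading 1s
Prefix: /9


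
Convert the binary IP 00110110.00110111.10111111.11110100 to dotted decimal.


00110110 = 54
00110111 = 55
10111111 = 191
11110100 = 244
IP: 54.55.191.244


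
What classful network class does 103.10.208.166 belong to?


First octet: 103
Binary: 01100111
0xxxxxxx -> Class A (1-126)
Class A, default mask 255.0.0.0 (/8)


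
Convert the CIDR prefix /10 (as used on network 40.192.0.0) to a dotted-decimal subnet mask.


/10 means 10 network bits, 22 host bits
Binary: 11111111110000000000000000000000
Mask: 255.192.0.0


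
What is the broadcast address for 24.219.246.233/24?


Network: 24.219.246.0/24
Host bits = 8
Set all host bits to 1:
Broadcast: 24.219.246.255


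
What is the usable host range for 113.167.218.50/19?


Network: 113.167.192.0
Broadcast: 113.167.223.255
First usable = network + 1
Last usable = broadcast - 1
Range: 113.167.192.1 to 113.167.223.254


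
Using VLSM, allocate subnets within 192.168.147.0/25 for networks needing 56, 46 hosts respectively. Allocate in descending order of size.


56 hosts -> /26 (62 usable): 192.168.147.0/26
46 hosts -> /26 (62 usable): 192.168.147.64/26
Allocation: 192.168.147.0/26 (56 hosts, 62 usable); 192.168.147.64/26 (46 hosts, 62 usable)


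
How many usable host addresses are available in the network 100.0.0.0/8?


Host bits = 32 - 8 = 24
Total addresses = 2^24 = 16777216
Usable = total - 2 (network and broadcast)
Usable hosts: 16777214


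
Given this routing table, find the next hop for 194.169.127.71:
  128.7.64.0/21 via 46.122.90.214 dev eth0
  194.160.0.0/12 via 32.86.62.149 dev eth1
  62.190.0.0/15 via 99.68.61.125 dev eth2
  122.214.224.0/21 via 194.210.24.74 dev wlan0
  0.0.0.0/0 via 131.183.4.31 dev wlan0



Longest prefix match for 194.169.127.71:
  /21 128.7.64.0: no
  /12 194.160.0.0: MATCH
  /15 62.190.0.0: no
  /21 122.214.224.0: no
  /0 0.0.0.0: MATCH
Selected: next-hop 32.86.62.149 via eth1 (matched /12)


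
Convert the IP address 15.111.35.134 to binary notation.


15 = 00001111
111 = 01101111
35 = 00100011
134 = 10000110
Binary: 00001111.01101111.00100011.10000110


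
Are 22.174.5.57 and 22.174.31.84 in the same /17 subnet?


Mask: 255.255.128.0
22.174.5.57 AND mask = 22.174.0.0
22.174.31.84 AND mask = 22.174.0.0
Yes, same subnet (22.174.0.0)


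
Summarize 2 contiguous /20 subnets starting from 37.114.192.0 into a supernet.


Original prefix: /20
Number of subnets: 2 = 2^1
New prefix = 20 - 1 = 19
Supernet: 37.114.192.0/19


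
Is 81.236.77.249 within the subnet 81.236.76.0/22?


Subnet network: 81.236.76.0
Test IP AND mask: 81.236.76.0
Yes, 81.236.77.249 is in 81.236.76.0/22


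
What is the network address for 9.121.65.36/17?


IP:   00001001.01111001.01000001.00100100
Mask: 11111111.11111111.10000000.00000000
AND operation:
Net:  00001001.01111001.00000000.00000000
Network: 9.121.0.0/17


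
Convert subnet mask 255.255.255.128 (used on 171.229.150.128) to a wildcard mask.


Subnet mask: 255.255.255.128
Wildcard = 255.255.255.255 - subnet mask
255 - 255 = 0
255 - 255 = 0
255 - 255 = 0
255 - 128 = 127
Wildcard: 0.0.0.127


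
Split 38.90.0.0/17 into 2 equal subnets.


New prefix = 17 + 1 = 18
Each subnet has 16384 addresses
  38.90.0.0/18
  38.90.64.0/18
Subnets: 38.90.0.0/18, 38.90.64.0/18


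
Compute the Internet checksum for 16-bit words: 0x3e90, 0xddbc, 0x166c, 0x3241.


Sum all words (with carry folding):
+ 0x3e90 = 0x3e90
+ 0xddbc = 0x1c4d
+ 0x166c = 0x32b9
+ 0x3241 = 0x64fa
One's complement: ~0x64fa
Checksum = 0x9b05


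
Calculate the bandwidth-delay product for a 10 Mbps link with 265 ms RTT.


BDP = bandwidth * RTT
= 10 Mbps * 265 ms
= 10 * 1e6 * 265 / 1000 bits
= 2650000 bits
= 331250 bytes
= 323.4863 KB
BDP = 2650000 bits (331250 bytes)


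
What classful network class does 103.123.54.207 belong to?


First octet: 103
Binary: 01100111
0xxxxxxx -> Class A (1-126)
Class A, default mask 255.0.0.0 (/8)


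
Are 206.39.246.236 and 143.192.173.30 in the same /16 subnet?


Mask: 255.255.0.0
206.39.246.236 AND mask = 206.39.0.0
143.192.173.30 AND mask = 143.192.0.0
No, different subnets (206.39.0.0 vs 143.192.0.0)


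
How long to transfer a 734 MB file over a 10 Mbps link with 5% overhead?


Effective throughput = 10 * (1 - 5/100) = 9.5 Mbps
File size in Mb = 734 * 8 = 5872 Mb
Time = 5872 / 9.5
Time = 618.1053 seconds


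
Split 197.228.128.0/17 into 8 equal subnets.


New prefix = 17 + 3 = 20
Each subnet has 4096 addresses
  197.228.128.0/20
  197.228.144.0/20
  197.228.160.0/20
  197.228.176.0/20
  197.228.192.0/20
  197.228.208.0/20
  197.228.224.0/20
  197.228.240.0/20
Subnets: 197.228.128.0/20, 197.228.144.0/20, 197.228.160.0/20, 197.228.176.0/20, 197.228.192.0/20, 197.228.208.0/20, 197.228.224.0/20, 197.228.240.0/20


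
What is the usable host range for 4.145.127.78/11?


Network: 4.128.0.0
Broadcast: 4.159.255.255
First usable = network + 1
Last usable = broadcast - 1
Range: 4.128.0.1 to 4.159.255.254


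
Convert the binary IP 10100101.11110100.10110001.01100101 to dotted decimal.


10100101 = 165
11110100 = 244
10110001 = 177
01100101 = 101
IP: 165.244.177.101


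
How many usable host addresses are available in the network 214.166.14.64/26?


Host bits = 32 - 26 = 6
Total addresses = 2^6 = 64
Usable = total - 2 (network and broadcast)
Usable hosts: 62


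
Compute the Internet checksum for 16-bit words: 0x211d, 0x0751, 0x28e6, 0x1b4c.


Sum all words (with carry folding):
+ 0x211d = 0x211d
+ 0x0751 = 0x286e
+ 0x28e6 = 0x5154
+ 0x1b4c = 0x6ca0
One's complement: ~0x6ca0
Checksum = 0x935f


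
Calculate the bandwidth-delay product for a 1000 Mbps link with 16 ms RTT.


BDP = bandwidth * RTT
= 1000 Mbps * 16 ms
= 1000 * 1e6 * 16 / 1000 bits
= 16000000 bits
= 2000000 bytes
= 1953.125 KB
BDP = 16000000 bits (2000000 bytes)


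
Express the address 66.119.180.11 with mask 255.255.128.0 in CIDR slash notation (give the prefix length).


Binary: 11111111.11111111.10000000.00000000
Count leading 1s
Prefix: /17


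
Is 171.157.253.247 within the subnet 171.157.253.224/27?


Subnet network: 171.157.253.224
Test IP AND mask: 171.157.253.224
Yes, 171.157.253.247 is in 171.157.253.224/27


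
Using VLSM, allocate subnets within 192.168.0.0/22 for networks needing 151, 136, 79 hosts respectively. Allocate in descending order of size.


151 hosts -> /24 (254 usable): 192.168.0.0/24
136 hosts -> /24 (254 usable): 192.168.1.0/24
79 hosts -> /25 (126 usable): 192.168.2.0/25
Allocation: 192.168.0.0/24 (151 hosts, 254 usable); 192.168.1.0/24 (136 hosts, 254 usable); 192.168.2.0/25 (79 hosts, 126 usable)


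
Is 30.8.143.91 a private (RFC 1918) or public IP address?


RFC 1918 private ranges:
  10.0.0.0/8 (10.0.0.0 - 10.255.255.255)
  172.16.0.0/12 (172.16.0.0 - 172.31.255.255)
  192.168.0.0/16 (192.168.0.0 - 192.168.255.255)
Public (not in any RFC 1918 range)


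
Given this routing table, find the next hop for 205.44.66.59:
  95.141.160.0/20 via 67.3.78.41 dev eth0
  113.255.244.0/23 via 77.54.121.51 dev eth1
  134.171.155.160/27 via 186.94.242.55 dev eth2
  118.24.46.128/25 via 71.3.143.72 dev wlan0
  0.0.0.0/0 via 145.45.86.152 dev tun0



Longest prefix match for 205.44.66.59:
  /20 95.141.160.0: no
  /23 113.255.244.0: no
  /27 134.171.155.160: no
  /25 118.24.46.128: no
  /0 0.0.0.0: MATCH
Selected: next-hop 145.45.86.152 via tun0 (matched /0)


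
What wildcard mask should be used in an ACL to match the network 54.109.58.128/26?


Subnet mask: 255.255.255.192
Wildcard = 255.255.255.255 - subnet mask
255 - 255 = 0
255 - 255 = 0
255 - 255 = 0
255 - 192 = 63
Wildcard: 0.0.0.63


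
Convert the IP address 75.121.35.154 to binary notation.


75 = 01001011
121 = 01111001
35 = 00100011
154 = 10011010
Binary: 01001011.01111001.00100011.10011010


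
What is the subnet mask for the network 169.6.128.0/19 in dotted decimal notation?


/19 means 19 network bits, 13 host bits
Binary: 11111111111111111110000000000000
Mask: 255.255.224.0


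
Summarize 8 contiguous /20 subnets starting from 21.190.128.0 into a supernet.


Original prefix: /20
Number of subnets: 8 = 2^3
New prefix = 20 - 3 = 17
Supernet: 21.190.128.0/17


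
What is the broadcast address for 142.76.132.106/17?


Network: 142.76.128.0/17
Host bits = 15
Set all host bits to 1:
Broadcast: 142.76.255.255


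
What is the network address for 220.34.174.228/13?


IP:   11011100.00100010.10101110.11100100
Mask: 11111111.11111000.00000000.00000000
AND operation:
Net:  11011100.00100000.00000000.00000000
Network: 220.32.0.0/13


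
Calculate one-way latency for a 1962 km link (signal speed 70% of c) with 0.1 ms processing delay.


Speed = 0.7 * 3e5 km/s = 210000 km/s
Propagation delay = 1962 / 210000 = 0.0093 s = 9.3429 ms
Processing delay = 0.1 ms
Total one-way latency = 9.4429 ms


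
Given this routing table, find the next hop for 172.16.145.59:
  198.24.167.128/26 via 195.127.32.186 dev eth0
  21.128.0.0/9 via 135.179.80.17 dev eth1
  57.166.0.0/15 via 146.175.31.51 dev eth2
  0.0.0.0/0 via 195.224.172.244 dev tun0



Longest prefix match for 172.16.145.59:
  /26 198.24.167.128: no
  /9 21.128.0.0: no
  /15 57.166.0.0: no
  /0 0.0.0.0: MATCH
Selected: next-hop 195.224.172.244 via tun0 (matched /0)


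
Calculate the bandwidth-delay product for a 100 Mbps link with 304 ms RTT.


BDP = bandwidth * RTT
= 100 Mbps * 304 ms
= 100 * 1e6 * 304 / 1000 bits
= 30400000 bits
= 3800000 bytes
= 3710.9375 KB
BDP = 30400000 bits (3800000 bytes)


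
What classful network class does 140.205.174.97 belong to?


First octet: 140
Binary: 10001100
10xxxxxx -> Class B (128-191)
Class B, default mask 255.255.0.0 (/16)


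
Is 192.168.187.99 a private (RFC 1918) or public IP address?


RFC 1918 private ranges:
  10.0.0.0/8 (10.0.0.0 - 10.255.255.255)
  172.16.0.0/12 (172.16.0.0 - 172.31.255.255)
  192.168.0.0/16 (192.168.0.0 - 192.168.255.255)
Private (in 192.168.0.0/16)


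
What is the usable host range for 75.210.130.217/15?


Network: 75.210.0.0
Broadcast: 75.211.255.255
First usable = network + 1
Last usable = broadcast - 1
Range: 75.210.0.1 to 75.211.255.254


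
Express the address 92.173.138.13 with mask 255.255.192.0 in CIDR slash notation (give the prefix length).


Binary: 11111111.11111111.11000000.00000000
Count leading 1s
Prefix: /18


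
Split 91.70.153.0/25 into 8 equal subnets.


New prefix = 25 + 3 = 28
Each subnet has 16 addresses
  91.70.153.0/28
  91.70.153.16/28
  91.70.153.32/28
  91.70.153.48/28
  91.70.153.64/28
  91.70.153.80/28
  91.70.153.96/28
  91.70.153.112/28
Subnets: 91.70.153.0/28, 91.70.153.16/28, 91.70.153.32/28, 91.70.153.48/28, 91.70.153.64/28, 91.70.153.80/28, 91.70.153.96/28, 91.70.153.112/28


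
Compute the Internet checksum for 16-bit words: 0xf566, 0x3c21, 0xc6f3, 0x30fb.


Sum all words (with carry folding):
+ 0xf566 = 0xf566
+ 0x3c21 = 0x3188
+ 0xc6f3 = 0xf87b
+ 0x30fb = 0x2977
One's complement: ~0x2977
Checksum = 0xd688


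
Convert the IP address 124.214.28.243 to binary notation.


124 = 01111100
214 = 11010110
28 = 00011100
243 = 11110011
Binary: 01111100.11010110.00011100.11110011


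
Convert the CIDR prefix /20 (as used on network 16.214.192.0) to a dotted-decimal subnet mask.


/20 means 20 network bits, 12 host bits
Binary: 11111111111111111111000000000000
Mask: 255.255.240.0


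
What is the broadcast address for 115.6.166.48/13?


Network: 115.0.0.0/13
Host bits = 19
Set all host bits to 1:
Broadcast: 115.7.255.255


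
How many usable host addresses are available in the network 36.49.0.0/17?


Host bits = 32 - 17 = 15
Total addresses = 2^15 = 32768
Usable = total - 2 (network and broadcast)
Usable hosts: 32766


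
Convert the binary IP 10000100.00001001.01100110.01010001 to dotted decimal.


10000100 = 132
00001001 = 9
01100110 = 102
01010001 = 81
IP: 132.9.102.81


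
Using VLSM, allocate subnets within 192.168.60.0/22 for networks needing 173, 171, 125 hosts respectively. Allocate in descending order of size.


173 hosts -> /24 (254 usable): 192.168.60.0/24
171 hosts -> /24 (254 usable): 192.168.61.0/24
125 hosts -> /25 (126 usable): 192.168.62.0/25
Allocation: 192.168.60.0/24 (173 hosts, 254 usable); 192.168.61.0/24 (171 hosts, 254 usable); 192.168.62.0/25 (125 hosts, 126 usable)


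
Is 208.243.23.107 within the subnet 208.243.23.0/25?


Subnet network: 208.243.23.0
Test IP AND mask: 208.243.23.0
Yes, 208.243.23.107 is in 208.243.23.0/25


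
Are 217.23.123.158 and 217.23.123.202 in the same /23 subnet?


Mask: 255.255.254.0
217.23.123.158 AND mask = 217.23.122.0
217.23.123.202 AND mask = 217.23.122.0
Yes, same subnet (217.23.122.0)


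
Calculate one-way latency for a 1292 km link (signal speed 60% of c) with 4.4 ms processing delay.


Speed = 0.6 * 3e5 km/s = 180000 km/s
Propagation delay = 1292 / 180000 = 0.0072 s = 7.1778 ms
Processing delay = 4.4 ms
Total one-way latency = 11.5778 ms


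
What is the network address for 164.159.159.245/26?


IP:   10100100.10011111.10011111.11110101
Mask: 11111111.11111111.11111111.11000000
AND operation:
Net:  10100100.10011111.10011111.11000000
Network: 164.159.159.192/26


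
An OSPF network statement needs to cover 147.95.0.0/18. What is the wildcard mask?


Subnet mask: 255.255.192.0
Wildcard = 255.255.255.255 - subnet mask
255 - 255 = 0
255 - 255 = 0
255 - 192 = 63
255 - 0 = 255
Wildcard: 0.0.63.255


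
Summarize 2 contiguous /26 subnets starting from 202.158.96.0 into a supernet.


Original prefix: /26
Number of subnets: 2 = 2^1
New prefix = 26 - 1 = 25
Supernet: 202.158.96.0/25


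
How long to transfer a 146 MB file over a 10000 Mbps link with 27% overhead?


Effective throughput = 10000 * (1 - 27/100) = 7300 Mbps
File size in Mb = 146 * 8 = 1168 Mb
Time = 1168 / 7300
Time = 0.16 seconds


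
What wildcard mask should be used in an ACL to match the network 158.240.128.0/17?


Subnet mask: 255.255.128.0
Wildcard = 255.255.255.255 - subnet mask
255 - 255 = 0
255 - 255 = 0
255 - 128 = 127
255 - 0 = 255
Wildcard: 0.0.127.255


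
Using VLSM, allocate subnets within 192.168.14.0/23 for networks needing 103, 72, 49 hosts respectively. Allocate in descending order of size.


103 hosts -> /25 (126 usable): 192.168.14.0/25
72 hosts -> /25 (126 usable): 192.168.14.128/25
49 hosts -> /26 (62 usable): 192.168.15.0/26
Allocation: 192.168.14.0/25 (103 hosts, 126 usable); 192.168.14.128/25 (72 hosts, 126 usable); 192.168.15.0/26 (49 hosts, 62 usable)


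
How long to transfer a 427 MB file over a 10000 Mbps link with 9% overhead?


Effective throughput = 10000 * (1 - 9/100) = 9100 Mbps
File size in Mb = 427 * 8 = 3416 Mb
Time = 3416 / 9100
Time = 0.3754 seconds


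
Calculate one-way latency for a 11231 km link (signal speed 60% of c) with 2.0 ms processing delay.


Speed = 0.6 * 3e5 km/s = 180000 km/s
Propagation delay = 11231 / 180000 = 0.0624 s = 62.3944 ms
Processing delay = 2.0 ms
Total one-way latency = 64.3944 ms


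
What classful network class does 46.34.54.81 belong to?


First octet: 46
Binary: 00101110
0xxxxxxx -> Class A (1-126)
Class A, default mask 255.0.0.0 (/8)


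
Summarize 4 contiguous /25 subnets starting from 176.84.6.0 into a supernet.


Original prefix: /25
Number of subnets: 4 = 2^2
New prefix = 25 - 2 = 23
Supernet: 176.84.6.0/23


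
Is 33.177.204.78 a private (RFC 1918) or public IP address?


RFC 1918 private ranges:
  10.0.0.0/8 (10.0.0.0 - 10.255.255.255)
  172.16.0.0/12 (172.16.0.0 - 172.31.255.255)
  192.168.0.0/16 (192.168.0.0 - 192.168.255.255)
Public (not in any RFC 1918 range)


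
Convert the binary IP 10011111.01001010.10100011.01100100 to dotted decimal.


10011111 = 159
01001010 = 74
10100011 = 163
01100100 = 100
IP: 159.74.163.100


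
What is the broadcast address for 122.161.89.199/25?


Network: 122.161.89.128/25
Host bits = 7
Set all host bits to 1:
Broadcast: 122.161.89.255


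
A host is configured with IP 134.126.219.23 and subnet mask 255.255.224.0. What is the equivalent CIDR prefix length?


Binary: 11111111.11111111.11100000.00000000
Count leading 1s
Prefix: /19


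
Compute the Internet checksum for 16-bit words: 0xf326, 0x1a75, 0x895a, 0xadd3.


Sum all words (with carry folding):
+ 0xf326 = 0xf326
+ 0x1a75 = 0x0d9c
+ 0x895a = 0x96f6
+ 0xadd3 = 0x44ca
One's complement: ~0x44ca
Checksum = 0xbb35


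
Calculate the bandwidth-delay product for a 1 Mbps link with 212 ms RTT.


BDP = bandwidth * RTT
= 1 Mbps * 212 ms
= 1 * 1e6 * 212 / 1000 bits
= 212000 bits
= 26500 bytes
= 25.8789 KB
BDP = 212000 bits (26500 bytes)


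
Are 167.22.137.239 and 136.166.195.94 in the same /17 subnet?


Mask: 255.255.128.0
167.22.137.239 AND mask = 167.22.128.0
136.166.195.94 AND mask = 136.166.128.0
No, different subnets (167.22.128.0 vs 136.166.128.0)


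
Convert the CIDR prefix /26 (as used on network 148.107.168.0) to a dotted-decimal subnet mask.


/26 means 26 network bits, 6 host bits
Binary: 11111111111111111111111111000000
Mask: 255.255.255.192


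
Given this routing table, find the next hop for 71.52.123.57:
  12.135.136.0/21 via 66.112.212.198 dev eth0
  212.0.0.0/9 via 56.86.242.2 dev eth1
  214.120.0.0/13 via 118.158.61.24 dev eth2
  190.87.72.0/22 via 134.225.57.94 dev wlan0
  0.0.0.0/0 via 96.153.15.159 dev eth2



Longest prefix match for 71.52.123.57:
  /21 12.135.136.0: no
  /9 212.0.0.0: no
  /13 214.120.0.0: no
  /22 190.87.72.0: no
  /0 0.0.0.0: MATCH
Selected: next-hop 96.153.15.159 via eth2 (matched /0)


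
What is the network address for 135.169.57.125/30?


IP:   10000111.10101001.00111001.01111101
Mask: 11111111.11111111.11111111.11111100
AND operation:
Net:  10000111.10101001.00111001.01111100
Network: 135.169.57.124/30


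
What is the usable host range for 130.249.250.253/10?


Network: 130.192.0.0
Broadcast: 130.255.255.255
First usable = network + 1
Last usable = broadcast - 1
Range: 130.192.0.1 to 130.255.255.254


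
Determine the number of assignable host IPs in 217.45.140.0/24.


Host bits = 32 - 24 = 8
Total addresses = 2^8 = 256
Usable = total - 2 (network and broadcast)
Usable hosts: 254


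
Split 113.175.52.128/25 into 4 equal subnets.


New prefix = 25 + 2 = 27
Each subnet has 32 addresses
  113.175.52.128/27
  113.175.52.160/27
  113.175.52.192/27
  113.175.52.224/27
Subnets: 113.175.52.128/27, 113.175.52.160/27, 113.175.52.192/27, 113.175.52.224/27


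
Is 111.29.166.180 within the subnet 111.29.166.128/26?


Subnet network: 111.29.166.128
Test IP AND mask: 111.29.166.128
Yes, 111.29.166.180 is in 111.29.166.128/26


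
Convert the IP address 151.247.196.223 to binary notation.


151 = 10010111
247 = 11110111
196 = 11000100
223 = 11011111
Binary: 10010111.11110111.11000100.11011111


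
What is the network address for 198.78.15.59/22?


IP:   11000110.01001110.00001111.00111011
Mask: 11111111.11111111.11111100.00000000
AND operation:
Net:  11000110.01001110.00001100.00000000
Network: 198.78.12.0/22


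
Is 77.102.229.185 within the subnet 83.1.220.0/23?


Subnet network: 83.1.220.0
Test IP AND mask: 77.102.228.0
No, 77.102.229.185 is not in 83.1.220.0/23


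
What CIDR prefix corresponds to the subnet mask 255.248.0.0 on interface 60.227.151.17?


Binary: 11111111.11111000.00000000.00000000
Count leading 1s
Prefix: /13


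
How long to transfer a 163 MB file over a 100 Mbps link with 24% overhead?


Effective throughput = 100 * (1 - 24/100) = 76 Mbps
File size in Mb = 163 * 8 = 1304 Mb
Time = 1304 / 76
Time = 17.1579 seconds


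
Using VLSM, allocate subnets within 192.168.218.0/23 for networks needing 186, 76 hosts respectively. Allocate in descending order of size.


186 hosts -> /24 (254 usable): 192.168.218.0/24
76 hosts -> /25 (126 usable): 192.168.219.0/25
Allocation: 192.168.218.0/24 (186 hosts, 254 usable); 192.168.219.0/25 (76 hosts, 126 usable)


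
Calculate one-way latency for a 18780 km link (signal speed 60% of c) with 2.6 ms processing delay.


Speed = 0.6 * 3e5 km/s = 180000 km/s
Propagation delay = 18780 / 180000 = 0.1043 s = 104.3333 ms
Processing delay = 2.6 ms
Total one-way latency = 106.9333 ms


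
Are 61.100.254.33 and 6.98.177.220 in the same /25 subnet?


Mask: 255.255.255.128
61.100.254.33 AND mask = 61.100.254.0
6.98.177.220 AND mask = 6.98.177.128
No, different subnets (61.100.254.0 vs 6.98.177.128)


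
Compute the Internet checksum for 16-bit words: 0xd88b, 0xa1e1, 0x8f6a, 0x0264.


Sum all words (with carry folding):
+ 0xd88b = 0xd88b
+ 0xa1e1 = 0x7a6d
+ 0x8f6a = 0x09d8
+ 0x0264 = 0x0c3c
One's complement: ~0x0c3c
Checksum = 0xf3c3


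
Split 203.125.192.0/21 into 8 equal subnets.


New prefix = 21 + 3 = 24
Each subnet has 256 addresses
  203.125.192.0/24
  203.125.193.0/24
  203.125.194.0/24
  203.125.195.0/24
  203.125.196.0/24
  203.125.197.0/24
  203.125.198.0/24
  203.125.199.0/24
Subnets: 203.125.192.0/24, 203.125.193.0/24, 203.125.194.0/24, 203.125.195.0/24, 203.125.196.0/24, 203.125.197.0/24, 203.125.198.0/24, 203.125.199.0/24


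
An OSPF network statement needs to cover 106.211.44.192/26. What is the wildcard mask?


Subnet mask: 255.255.255.192
Wildcard = 255.255.255.255 - subnet mask
255 - 255 = 0
255 - 255 = 0
255 - 255 = 0
255 - 192 = 63
Wildcard: 0.0.0.63


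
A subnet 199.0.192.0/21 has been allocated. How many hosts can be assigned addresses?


Host bits = 32 - 21 = 11
Total addresses = 2^11 = 2048
Usable = total - 2 (network and broadcast)
Usable hosts: 2046


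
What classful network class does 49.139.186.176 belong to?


First octet: 49
Binary: 00110001
0xxxxxxx -> Class A (1-126)
Class A, default mask 255.0.0.0 (/8)


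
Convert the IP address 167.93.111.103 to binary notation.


167 = 10100111
93 = 01011101
111 = 01101111
103 = 01100111
Binary: 10100111.01011101.01101111.01100111


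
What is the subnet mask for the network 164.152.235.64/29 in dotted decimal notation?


/29 means 29 network bits, 3 host bits
Binary: 11111111111111111111111111111000
Mask: 255.255.255.248


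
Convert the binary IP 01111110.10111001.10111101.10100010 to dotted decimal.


01111110 = 126
10111001 = 185
10111101 = 189
10100010 = 162
IP: 126.185.189.162


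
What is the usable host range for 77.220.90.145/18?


Network: 77.220.64.0
Broadcast: 77.220.127.255
First usable = network + 1
Last usable = broadcast - 1
Range: 77.220.64.1 to 77.220.127.254


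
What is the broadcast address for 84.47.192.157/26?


Network: 84.47.192.128/26
Host bits = 6
Set all host bits to 1:
Broadcast: 84.47.192.191


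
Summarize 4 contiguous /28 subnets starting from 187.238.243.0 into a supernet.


Original prefix: /28
Number of subnets: 4 = 2^2
New prefix = 28 - 2 = 26
Supernet: 187.238.243.0/26


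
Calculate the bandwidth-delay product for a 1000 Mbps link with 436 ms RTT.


BDP = bandwidth * RTT
= 1000 Mbps * 436 ms
= 1000 * 1e6 * 436 / 1000 bits
= 436000000 bits
= 54500000 bytes
= 53222.6562 KB
BDP = 436000000 bits (54500000 bytes)


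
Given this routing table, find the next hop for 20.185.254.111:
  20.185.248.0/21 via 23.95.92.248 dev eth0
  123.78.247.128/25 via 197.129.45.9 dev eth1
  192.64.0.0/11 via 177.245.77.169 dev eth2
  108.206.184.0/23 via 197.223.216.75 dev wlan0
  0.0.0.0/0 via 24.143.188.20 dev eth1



Longest prefix match for 20.185.254.111:
  /21 20.185.248.0: MATCH
  /25 123.78.247.128: no
  /11 192.64.0.0: no
  /23 108.206.184.0: no
  /0 0.0.0.0: MATCH
Selected: next-hop 23.95.92.248 via eth0 (matched /21)


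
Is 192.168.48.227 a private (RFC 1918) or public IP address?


RFC 1918 private ranges:
  10.0.0.0/8 (10.0.0.0 - 10.255.255.255)
  172.16.0.0/12 (172.16.0.0 - 172.31.255.255)
  192.168.0.0/16 (192.168.0.0 - 192.168.255.255)
Private (in 192.168.0.0/16)


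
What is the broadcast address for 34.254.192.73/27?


Network: 34.254.192.64/27
Host bits = 5
Set all host bits to 1:
Broadcast: 34.254.192.95


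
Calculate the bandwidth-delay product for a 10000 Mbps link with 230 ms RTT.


BDP = bandwidth * RTT
= 10000 Mbps * 230 ms
= 10000 * 1e6 * 230 / 1000 bits
= 2300000000 bits
= 287500000 bytes
= 280761.7188 KB
BDP = 2300000000 bits (287500000 bytes)


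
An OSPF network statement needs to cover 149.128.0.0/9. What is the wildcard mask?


Subnet mask: 255.128.0.0
Wildcard = 255.255.255.255 - subnet mask
255 - 255 = 0
255 - 128 = 127
255 - 0 = 255
255 - 0 = 255
Wildcard: 0.127.255.255


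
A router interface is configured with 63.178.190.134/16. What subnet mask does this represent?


/16 means 16 network bits, 16 host bits
Binary: 11111111111111110000000000000000
Mask: 255.255.0.0


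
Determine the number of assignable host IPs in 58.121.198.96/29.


Host bits = 32 - 29 = 3
Total addresses = 2^3 = 8
Usable = total - 2 (network and broadcast)
Usable hosts: 6


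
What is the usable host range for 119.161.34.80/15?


Network: 119.160.0.0
Broadcast: 119.161.255.255
First usable = network + 1
Last usable = broadcast - 1
Range: 119.160.0.1 to 119.161.255.254


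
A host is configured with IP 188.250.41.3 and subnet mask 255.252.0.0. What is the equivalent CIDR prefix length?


Binary: 11111111.11111100.00000000.00000000
Count leading 1s
Prefix: /14


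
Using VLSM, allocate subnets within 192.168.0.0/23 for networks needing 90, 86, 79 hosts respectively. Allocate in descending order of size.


90 hosts -> /25 (126 usable): 192.168.0.0/25
86 hosts -> /25 (126 usable): 192.168.0.128/25
79 hosts -> /25 (126 usable): 192.168.1.0/25
Allocation: 192.168.0.0/25 (90 hosts, 126 usable); 192.168.0.128/25 (86 hosts, 126 usable); 192.168.1.0/25 (79 hosts, 126 usable)


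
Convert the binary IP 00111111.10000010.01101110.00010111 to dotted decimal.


00111111 = 63
10000010 = 130
01101110 = 110
00010111 = 23
IP: 63.130.110.23


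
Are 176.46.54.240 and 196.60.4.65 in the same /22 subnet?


Mask: 255.255.252.0
176.46.54.240 AND mask = 176.46.52.0
196.60.4.65 AND mask = 196.60.4.0
No, different subnets (176.46.52.0 vs 196.60.4.0)


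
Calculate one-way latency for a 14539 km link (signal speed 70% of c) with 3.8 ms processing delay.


Speed = 0.7 * 3e5 km/s = 210000 km/s
Propagation delay = 14539 / 210000 = 0.0692 s = 69.2333 ms
Processing delay = 3.8 ms
Total one-way latency = 73.0333 ms


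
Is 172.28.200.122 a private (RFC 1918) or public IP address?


RFC 1918 private ranges:
  10.0.0.0/8 (10.0.0.0 - 10.255.255.255)
  172.16.0.0/12 (172.16.0.0 - 172.31.255.255)
  192.168.0.0/16 (192.168.0.0 - 192.168.255.255)
Private (in 172.16.0.0/12)


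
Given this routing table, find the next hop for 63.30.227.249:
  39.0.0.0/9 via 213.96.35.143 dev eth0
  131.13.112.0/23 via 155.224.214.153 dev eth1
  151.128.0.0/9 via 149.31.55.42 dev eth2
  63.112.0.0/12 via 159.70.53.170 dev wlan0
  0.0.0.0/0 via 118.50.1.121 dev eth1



Longest prefix match for 63.30.227.249:
  /9 39.0.0.0: no
  /23 131.13.112.0: no
  /9 151.128.0.0: no
  /12 63.112.0.0: no
  /0 0.0.0.0: MATCH
Selected: next-hop 118.50.1.121 via eth1 (matched /0)


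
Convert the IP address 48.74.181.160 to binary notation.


48 = 00110000
74 = 01001010
181 = 10110101
160 = 10100000
Binary: 00110000.01001010.10110101.10100000


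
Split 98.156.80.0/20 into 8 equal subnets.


New prefix = 20 + 3 = 23
Each subnet has 512 addresses
  98.156.80.0/23
  98.156.82.0/23
  98.156.84.0/23
  98.156.86.0/23
  98.156.88.0/23
  98.156.90.0/23
  98.156.92.0/23
  98.156.94.0/23
Subnets: 98.156.80.0/23, 98.156.82.0/23, 98.156.84.0/23, 98.156.86.0/23, 98.156.88.0/23, 98.156.90.0/23, 98.156.92.0/23, 98.156.94.0/23


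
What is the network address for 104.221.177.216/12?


IP:   01101000.11011101.10110001.11011000
Mask: 11111111.11110000.00000000.00000000
AND operation:
Net:  01101000.11010000.00000000.00000000
Network: 104.208.0.0/12


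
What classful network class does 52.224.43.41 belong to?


First octet: 52
Binary: 00110100
0xxxxxxx -> Class A (1-126)
Class A, default mask 255.0.0.0 (/8)


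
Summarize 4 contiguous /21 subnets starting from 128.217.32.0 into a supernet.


Original prefix: /21
Number of subnets: 4 = 2^2
New prefix = 21 - 2 = 19
Supernet: 128.217.32.0/19


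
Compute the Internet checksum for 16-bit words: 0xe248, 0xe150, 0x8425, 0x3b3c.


Sum all words (with carry folding):
+ 0xe248 = 0xe248
+ 0xe150 = 0xc399
+ 0x8425 = 0x47bf
+ 0x3b3c = 0x82fb
One's complement: ~0x82fb
Checksum = 0x7d04


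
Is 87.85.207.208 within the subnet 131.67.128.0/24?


Subnet network: 131.67.128.0
Test IP AND mask: 87.85.207.0
No, 87.85.207.208 is not in 131.67.128.0/24


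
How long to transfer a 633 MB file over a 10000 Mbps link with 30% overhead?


Effective throughput = 10000 * (1 - 30/100) = 7000 Mbps
File size in Mb = 633 * 8 = 5064 Mb
Time = 5064 / 7000
Time = 0.7234 seconds


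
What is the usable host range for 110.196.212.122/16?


Network: 110.196.0.0
Broadcast: 110.196.255.255
First usable = network + 1
Last usable = broadcast - 1
Range: 110.196.0.1 to 110.196.255.254


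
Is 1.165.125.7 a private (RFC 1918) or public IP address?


RFC 1918 private ranges:
  10.0.0.0/8 (10.0.0.0 - 10.255.255.255)
  172.16.0.0/12 (172.16.0.0 - 172.31.255.255)
  192.168.0.0/16 (192.168.0.0 - 192.168.255.255)
Public (not in any RFC 1918 range)


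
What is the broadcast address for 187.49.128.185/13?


Network: 187.48.0.0/13
Host bits = 19
Set all host bits to 1:
Broadcast: 187.55.255.255


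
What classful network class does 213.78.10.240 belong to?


First octet: 213
Binary: 11010101
110xxxxx -> Class C (192-223)
Class C, default mask 255.255.255.0 (/24)


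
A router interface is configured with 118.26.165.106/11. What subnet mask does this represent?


/11 means 11 network bits, 21 host bits
Binary: 11111111111000000000000000000000
Mask: 255.224.0.0


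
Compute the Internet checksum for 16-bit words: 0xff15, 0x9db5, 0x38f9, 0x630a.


Sum all words (with carry folding):
+ 0xff15 = 0xff15
+ 0x9db5 = 0x9ccb
+ 0x38f9 = 0xd5c4
+ 0x630a = 0x38cf
One's complement: ~0x38cf
Checksum = 0xc730


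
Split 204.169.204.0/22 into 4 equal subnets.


New prefix = 22 + 2 = 24
Each subnet has 256 addresses
  204.169.204.0/24
  204.169.205.0/24
  204.169.206.0/24
  204.169.207.0/24
Subnets: 204.169.204.0/24, 204.169.205.0/24, 204.169.206.0/24, 204.169.207.0/24


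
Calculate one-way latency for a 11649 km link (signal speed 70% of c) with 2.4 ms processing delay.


Speed = 0.7 * 3e5 km/s = 210000 km/s
Propagation delay = 11649 / 210000 = 0.0555 s = 55.4714 ms
Processing delay = 2.4 ms
Total one-way latency = 57.8714 ms


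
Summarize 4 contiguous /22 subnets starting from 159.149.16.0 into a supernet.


Original prefix: /22
Number of subnets: 4 = 2^2
New prefix = 22 - 2 = 20
Supernet: 159.149.16.0/20


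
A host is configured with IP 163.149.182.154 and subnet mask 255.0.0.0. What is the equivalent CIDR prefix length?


Binary: 11111111.00000000.00000000.00000000
Count leading 1s
Prefix: /8


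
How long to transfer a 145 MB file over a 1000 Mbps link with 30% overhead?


Effective throughput = 1000 * (1 - 30/100) = 700 Mbps
File size in Mb = 145 * 8 = 1160 Mb
Time = 1160 / 700
Time = 1.6571 seconds


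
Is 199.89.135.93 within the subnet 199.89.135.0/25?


Subnet network: 199.89.135.0
Test IP AND mask: 199.89.135.0
Yes, 199.89.135.93 is in 199.89.135.0/25


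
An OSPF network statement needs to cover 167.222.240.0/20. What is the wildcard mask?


Subnet mask: 255.255.240.0
Wildcard = 255.255.255.255 - subnet mask
255 - 255 = 0
255 - 255 = 0
255 - 240 = 15
255 - 0 = 255
Wildcard: 0.0.15.255


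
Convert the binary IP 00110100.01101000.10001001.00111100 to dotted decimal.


00110100 = 52
01101000 = 104
10001001 = 137
00111100 = 60
IP: 52.104.137.60


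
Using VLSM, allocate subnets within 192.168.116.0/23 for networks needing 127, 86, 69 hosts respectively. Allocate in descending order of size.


127 hosts -> /24 (254 usable): 192.168.116.0/24
86 hosts -> /25 (126 usable): 192.168.117.0/25
69 hosts -> /25 (126 usable): 192.168.117.128/25
Allocation: 192.168.116.0/24 (127 hosts, 254 usable); 192.168.117.0/25 (86 hosts, 126 usable); 192.168.117.128/25 (69 hosts, 126 usable)


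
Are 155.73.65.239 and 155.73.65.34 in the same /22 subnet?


Mask: 255.255.252.0
155.73.65.239 AND mask = 155.73.64.0
155.73.65.34 AND mask = 155.73.64.0
Yes, same subnet (155.73.64.0)


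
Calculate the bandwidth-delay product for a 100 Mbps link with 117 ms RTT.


BDP = bandwidth * RTT
= 100 Mbps * 117 ms
= 100 * 1e6 * 117 / 1000 bits
= 11700000 bits
= 1462500 bytes
= 1428.2227 KB
BDP = 11700000 bits (1462500 bytes)


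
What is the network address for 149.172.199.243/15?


IP:   10010101.10101100.11000111.11110011
Mask: 11111111.11111110.00000000.00000000
AND operation:
Net:  10010101.10101100.00000000.00000000
Network: 149.172.0.0/15


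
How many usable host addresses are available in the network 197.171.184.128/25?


Host bits = 32 - 25 = 7
Total addresses = 2^7 = 128
Usable = total - 2 (network and broadcast)
Usable hosts: 126


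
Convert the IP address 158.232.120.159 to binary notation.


158 = 10011110
232 = 11101000
120 = 01111000
159 = 10011111
Binary: 10011110.11101000.01111000.10011111


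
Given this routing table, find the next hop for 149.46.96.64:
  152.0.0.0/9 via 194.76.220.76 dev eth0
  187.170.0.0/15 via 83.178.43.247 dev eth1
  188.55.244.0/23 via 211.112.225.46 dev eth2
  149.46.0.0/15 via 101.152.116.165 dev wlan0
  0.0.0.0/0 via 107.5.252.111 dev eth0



Longest prefix match for 149.46.96.64:
  /9 152.0.0.0: no
  /15 187.170.0.0: no
  /23 188.55.244.0: no
  /15 149.46.0.0: MATCH
  /0 0.0.0.0: MATCH
Selected: next-hop 101.152.116.165 via wlan0 (matched /15)
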